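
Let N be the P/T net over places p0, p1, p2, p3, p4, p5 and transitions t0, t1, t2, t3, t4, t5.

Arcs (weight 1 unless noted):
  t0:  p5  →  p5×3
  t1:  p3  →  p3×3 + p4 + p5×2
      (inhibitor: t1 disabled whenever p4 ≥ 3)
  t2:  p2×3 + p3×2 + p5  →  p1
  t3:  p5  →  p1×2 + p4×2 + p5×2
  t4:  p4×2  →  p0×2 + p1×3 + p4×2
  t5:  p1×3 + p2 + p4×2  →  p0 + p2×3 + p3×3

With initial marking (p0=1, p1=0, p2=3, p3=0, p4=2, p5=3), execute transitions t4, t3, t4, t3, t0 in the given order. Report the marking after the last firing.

(p0=5, p1=10, p2=3, p3=0, p4=6, p5=7)

step 1: fire t4:  (p0=1, p1=0, p2=3, p3=0, p4=2, p5=3) → (p0=3, p1=3, p2=3, p3=0, p4=2, p5=3)
step 2: fire t3:  (p0=3, p1=3, p2=3, p3=0, p4=2, p5=3) → (p0=3, p1=5, p2=3, p3=0, p4=4, p5=4)
step 3: fire t4:  (p0=3, p1=5, p2=3, p3=0, p4=4, p5=4) → (p0=5, p1=8, p2=3, p3=0, p4=4, p5=4)
step 4: fire t3:  (p0=5, p1=8, p2=3, p3=0, p4=4, p5=4) → (p0=5, p1=10, p2=3, p3=0, p4=6, p5=5)
step 5: fire t0:  (p0=5, p1=10, p2=3, p3=0, p4=6, p5=5) → (p0=5, p1=10, p2=3, p3=0, p4=6, p5=7)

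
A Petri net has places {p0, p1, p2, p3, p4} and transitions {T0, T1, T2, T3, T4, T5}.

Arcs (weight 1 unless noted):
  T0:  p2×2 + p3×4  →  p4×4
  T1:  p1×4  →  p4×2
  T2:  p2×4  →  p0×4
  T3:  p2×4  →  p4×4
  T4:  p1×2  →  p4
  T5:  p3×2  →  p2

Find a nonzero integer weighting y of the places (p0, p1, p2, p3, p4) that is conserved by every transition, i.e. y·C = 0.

Incidence matrix C (rows=places, cols=transitions):
       T0   T1   T2   T3   T4   T5
   p0   0    0    4    0    0    0
   p1   0   -4    0    0   -2    0
   p2  -2    0   -4   -4    0    1
   p3  -4    0    0    0    0   -2
   p4   4    2    0    4    1    0

Candidate y = [2, 1, 2, 1, 2]; check y·C column-wise:
  col T0: 2·0 + 1·0 + 2·-2 + 1·-4 + 2·4 = 0
  col T1: 2·0 + 1·-4 + 2·0 + 1·0 + 2·2 = 0
  col T2: 2·4 + 1·0 + 2·-4 + 1·0 + 2·0 = 0
  col T3: 2·0 + 1·0 + 2·-4 + 1·0 + 2·4 = 0
  col T4: 2·0 + 1·-2 + 2·0 + 1·0 + 2·1 = 0
  col T5: 2·0 + 1·0 + 2·1 + 1·-2 + 2·0 = 0

y = (p0:2, p1:1, p2:2, p3:1, p4:2)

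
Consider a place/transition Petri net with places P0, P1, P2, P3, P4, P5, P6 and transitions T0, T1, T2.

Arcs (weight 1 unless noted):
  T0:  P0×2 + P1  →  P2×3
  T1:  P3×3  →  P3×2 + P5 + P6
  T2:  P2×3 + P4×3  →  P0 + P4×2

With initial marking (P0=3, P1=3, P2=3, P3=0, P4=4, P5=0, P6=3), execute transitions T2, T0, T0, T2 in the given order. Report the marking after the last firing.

step 1: fire T2:  (P0=3, P1=3, P2=3, P3=0, P4=4, P5=0, P6=3) → (P0=4, P1=3, P2=0, P3=0, P4=3, P5=0, P6=3)
step 2: fire T0:  (P0=4, P1=3, P2=0, P3=0, P4=3, P5=0, P6=3) → (P0=2, P1=2, P2=3, P3=0, P4=3, P5=0, P6=3)
step 3: fire T0:  (P0=2, P1=2, P2=3, P3=0, P4=3, P5=0, P6=3) → (P0=0, P1=1, P2=6, P3=0, P4=3, P5=0, P6=3)
step 4: fire T2:  (P0=0, P1=1, P2=6, P3=0, P4=3, P5=0, P6=3) → (P0=1, P1=1, P2=3, P3=0, P4=2, P5=0, P6=3)

(P0=1, P1=1, P2=3, P3=0, P4=2, P5=0, P6=3)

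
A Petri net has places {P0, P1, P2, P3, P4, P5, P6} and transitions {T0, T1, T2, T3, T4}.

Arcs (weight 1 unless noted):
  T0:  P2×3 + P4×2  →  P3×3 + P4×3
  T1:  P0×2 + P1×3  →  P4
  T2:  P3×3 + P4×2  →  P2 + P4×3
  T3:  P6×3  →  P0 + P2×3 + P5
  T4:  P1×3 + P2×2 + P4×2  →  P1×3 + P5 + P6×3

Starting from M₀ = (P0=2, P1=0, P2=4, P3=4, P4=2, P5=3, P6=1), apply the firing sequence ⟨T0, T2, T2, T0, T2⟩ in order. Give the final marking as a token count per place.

(P0=2, P1=0, P2=1, P3=1, P4=7, P5=3, P6=1)

step 1: fire T0:  (P0=2, P1=0, P2=4, P3=4, P4=2, P5=3, P6=1) → (P0=2, P1=0, P2=1, P3=7, P4=3, P5=3, P6=1)
step 2: fire T2:  (P0=2, P1=0, P2=1, P3=7, P4=3, P5=3, P6=1) → (P0=2, P1=0, P2=2, P3=4, P4=4, P5=3, P6=1)
step 3: fire T2:  (P0=2, P1=0, P2=2, P3=4, P4=4, P5=3, P6=1) → (P0=2, P1=0, P2=3, P3=1, P4=5, P5=3, P6=1)
step 4: fire T0:  (P0=2, P1=0, P2=3, P3=1, P4=5, P5=3, P6=1) → (P0=2, P1=0, P2=0, P3=4, P4=6, P5=3, P6=1)
step 5: fire T2:  (P0=2, P1=0, P2=0, P3=4, P4=6, P5=3, P6=1) → (P0=2, P1=0, P2=1, P3=1, P4=7, P5=3, P6=1)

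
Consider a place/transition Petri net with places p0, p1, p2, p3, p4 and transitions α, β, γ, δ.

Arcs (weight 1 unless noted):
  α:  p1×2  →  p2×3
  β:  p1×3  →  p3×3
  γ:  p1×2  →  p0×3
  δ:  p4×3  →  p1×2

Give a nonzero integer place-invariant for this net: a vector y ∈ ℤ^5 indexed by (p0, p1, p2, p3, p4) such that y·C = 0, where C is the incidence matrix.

y = (p0:2, p1:3, p2:2, p3:3, p4:2)

Incidence matrix C (rows=places, cols=transitions):
        α    β    γ    δ
   p0   0    0    3    0
   p1  -2   -3   -2    2
   p2   3    0    0    0
   p3   0    3    0    0
   p4   0    0    0   -3

Candidate y = [2, 3, 2, 3, 2]; check y·C column-wise:
  col α: 2·0 + 3·-2 + 2·3 + 3·0 + 2·0 = 0
  col β: 2·0 + 3·-3 + 2·0 + 3·3 + 2·0 = 0
  col γ: 2·3 + 3·-2 + 2·0 + 3·0 + 2·0 = 0
  col δ: 2·0 + 3·2 + 2·0 + 3·0 + 2·-3 = 0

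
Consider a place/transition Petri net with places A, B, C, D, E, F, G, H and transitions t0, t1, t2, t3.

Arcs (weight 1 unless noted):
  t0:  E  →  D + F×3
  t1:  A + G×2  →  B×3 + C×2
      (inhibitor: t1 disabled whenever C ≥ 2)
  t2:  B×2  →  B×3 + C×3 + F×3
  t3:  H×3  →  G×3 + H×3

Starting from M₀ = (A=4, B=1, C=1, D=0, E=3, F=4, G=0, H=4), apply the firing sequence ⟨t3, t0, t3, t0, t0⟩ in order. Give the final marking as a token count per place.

step 1: fire t3:  (A=4, B=1, C=1, D=0, E=3, F=4, G=0, H=4) → (A=4, B=1, C=1, D=0, E=3, F=4, G=3, H=4)
step 2: fire t0:  (A=4, B=1, C=1, D=0, E=3, F=4, G=3, H=4) → (A=4, B=1, C=1, D=1, E=2, F=7, G=3, H=4)
step 3: fire t3:  (A=4, B=1, C=1, D=1, E=2, F=7, G=3, H=4) → (A=4, B=1, C=1, D=1, E=2, F=7, G=6, H=4)
step 4: fire t0:  (A=4, B=1, C=1, D=1, E=2, F=7, G=6, H=4) → (A=4, B=1, C=1, D=2, E=1, F=10, G=6, H=4)
step 5: fire t0:  (A=4, B=1, C=1, D=2, E=1, F=10, G=6, H=4) → (A=4, B=1, C=1, D=3, E=0, F=13, G=6, H=4)

(A=4, B=1, C=1, D=3, E=0, F=13, G=6, H=4)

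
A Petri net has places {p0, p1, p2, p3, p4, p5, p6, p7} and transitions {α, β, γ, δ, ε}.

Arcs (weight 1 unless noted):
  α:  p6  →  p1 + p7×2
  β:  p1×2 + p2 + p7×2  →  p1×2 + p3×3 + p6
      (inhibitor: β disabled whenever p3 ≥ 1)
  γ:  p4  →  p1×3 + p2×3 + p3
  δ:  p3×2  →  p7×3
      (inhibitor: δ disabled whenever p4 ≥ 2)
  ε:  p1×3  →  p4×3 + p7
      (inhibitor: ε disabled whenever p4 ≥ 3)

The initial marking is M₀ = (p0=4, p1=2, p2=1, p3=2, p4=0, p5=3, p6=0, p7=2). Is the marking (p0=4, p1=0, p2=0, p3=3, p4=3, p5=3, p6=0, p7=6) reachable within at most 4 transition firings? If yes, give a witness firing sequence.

YES — reachable via ⟨δ, β, α, ε⟩ (4 firings)

step 1: fire δ:  (p0=4, p1=2, p2=1, p3=2, p4=0, p5=3, p6=0, p7=2) → (p0=4, p1=2, p2=1, p3=0, p4=0, p5=3, p6=0, p7=5)
step 2: fire β:  (p0=4, p1=2, p2=1, p3=0, p4=0, p5=3, p6=0, p7=5) → (p0=4, p1=2, p2=0, p3=3, p4=0, p5=3, p6=1, p7=3)
step 3: fire α:  (p0=4, p1=2, p2=0, p3=3, p4=0, p5=3, p6=1, p7=3) → (p0=4, p1=3, p2=0, p3=3, p4=0, p5=3, p6=0, p7=5)
step 4: fire ε:  (p0=4, p1=3, p2=0, p3=3, p4=0, p5=3, p6=0, p7=5) → (p0=4, p1=0, p2=0, p3=3, p4=3, p5=3, p6=0, p7=6)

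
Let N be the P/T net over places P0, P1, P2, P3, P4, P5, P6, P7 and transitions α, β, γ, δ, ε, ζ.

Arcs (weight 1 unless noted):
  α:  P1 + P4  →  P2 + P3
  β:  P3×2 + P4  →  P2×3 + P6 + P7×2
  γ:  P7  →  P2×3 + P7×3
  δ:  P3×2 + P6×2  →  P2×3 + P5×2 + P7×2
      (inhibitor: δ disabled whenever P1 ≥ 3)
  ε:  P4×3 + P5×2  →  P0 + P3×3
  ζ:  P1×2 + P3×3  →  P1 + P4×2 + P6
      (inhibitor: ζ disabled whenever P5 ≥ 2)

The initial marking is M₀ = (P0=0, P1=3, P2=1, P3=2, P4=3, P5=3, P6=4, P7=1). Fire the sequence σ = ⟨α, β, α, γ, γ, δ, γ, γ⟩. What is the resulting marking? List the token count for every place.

(P0=0, P1=1, P2=21, P3=0, P4=0, P5=5, P6=3, P7=13)

step 1: fire α:  (P0=0, P1=3, P2=1, P3=2, P4=3, P5=3, P6=4, P7=1) → (P0=0, P1=2, P2=2, P3=3, P4=2, P5=3, P6=4, P7=1)
step 2: fire β:  (P0=0, P1=2, P2=2, P3=3, P4=2, P5=3, P6=4, P7=1) → (P0=0, P1=2, P2=5, P3=1, P4=1, P5=3, P6=5, P7=3)
step 3: fire α:  (P0=0, P1=2, P2=5, P3=1, P4=1, P5=3, P6=5, P7=3) → (P0=0, P1=1, P2=6, P3=2, P4=0, P5=3, P6=5, P7=3)
step 4: fire γ:  (P0=0, P1=1, P2=6, P3=2, P4=0, P5=3, P6=5, P7=3) → (P0=0, P1=1, P2=9, P3=2, P4=0, P5=3, P6=5, P7=5)
step 5: fire γ:  (P0=0, P1=1, P2=9, P3=2, P4=0, P5=3, P6=5, P7=5) → (P0=0, P1=1, P2=12, P3=2, P4=0, P5=3, P6=5, P7=7)
step 6: fire δ:  (P0=0, P1=1, P2=12, P3=2, P4=0, P5=3, P6=5, P7=7) → (P0=0, P1=1, P2=15, P3=0, P4=0, P5=5, P6=3, P7=9)
step 7: fire γ:  (P0=0, P1=1, P2=15, P3=0, P4=0, P5=5, P6=3, P7=9) → (P0=0, P1=1, P2=18, P3=0, P4=0, P5=5, P6=3, P7=11)
step 8: fire γ:  (P0=0, P1=1, P2=18, P3=0, P4=0, P5=5, P6=3, P7=11) → (P0=0, P1=1, P2=21, P3=0, P4=0, P5=5, P6=3, P7=13)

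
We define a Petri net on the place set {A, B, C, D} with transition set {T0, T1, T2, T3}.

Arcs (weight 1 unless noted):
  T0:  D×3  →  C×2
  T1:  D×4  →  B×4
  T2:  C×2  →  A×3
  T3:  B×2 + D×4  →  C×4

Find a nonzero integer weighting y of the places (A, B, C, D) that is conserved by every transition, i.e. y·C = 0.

y = (A:2, B:2, C:3, D:2)

Incidence matrix C (rows=places, cols=transitions):
       T0   T1   T2   T3
    A   0    0    3    0
    B   0    4    0   -2
    C   2    0   -2    4
    D  -3   -4    0   -4

Candidate y = [2, 2, 3, 2]; check y·C column-wise:
  col T0: 2·0 + 2·0 + 3·2 + 2·-3 = 0
  col T1: 2·0 + 2·4 + 3·0 + 2·-4 = 0
  col T2: 2·3 + 2·0 + 3·-2 + 2·0 = 0
  col T3: 2·0 + 2·-2 + 3·4 + 2·-4 = 0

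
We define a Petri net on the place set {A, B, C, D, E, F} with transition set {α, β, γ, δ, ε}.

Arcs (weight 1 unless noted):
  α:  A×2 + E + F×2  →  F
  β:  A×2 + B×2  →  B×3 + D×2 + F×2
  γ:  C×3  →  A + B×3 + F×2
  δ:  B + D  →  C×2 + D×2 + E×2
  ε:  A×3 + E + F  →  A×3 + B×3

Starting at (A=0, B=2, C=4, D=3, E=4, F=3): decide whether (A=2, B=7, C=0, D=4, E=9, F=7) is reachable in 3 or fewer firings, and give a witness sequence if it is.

NO — not reachable within 3 firings

depth 0: 1 marking
depth 1: 3 markings reached so far
depth 2: 5 markings reached so far
depth 3: 7 markings reached so far
target is not among the 7 markings reachable within 3 steps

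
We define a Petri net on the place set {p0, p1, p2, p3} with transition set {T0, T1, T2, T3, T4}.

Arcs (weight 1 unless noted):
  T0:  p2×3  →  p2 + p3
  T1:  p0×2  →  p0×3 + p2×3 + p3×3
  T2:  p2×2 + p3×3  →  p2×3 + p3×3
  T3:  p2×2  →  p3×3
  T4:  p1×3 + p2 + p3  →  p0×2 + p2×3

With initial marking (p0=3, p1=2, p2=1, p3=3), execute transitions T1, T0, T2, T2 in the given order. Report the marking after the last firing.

(p0=4, p1=2, p2=4, p3=7)

step 1: fire T1:  (p0=3, p1=2, p2=1, p3=3) → (p0=4, p1=2, p2=4, p3=6)
step 2: fire T0:  (p0=4, p1=2, p2=4, p3=6) → (p0=4, p1=2, p2=2, p3=7)
step 3: fire T2:  (p0=4, p1=2, p2=2, p3=7) → (p0=4, p1=2, p2=3, p3=7)
step 4: fire T2:  (p0=4, p1=2, p2=3, p3=7) → (p0=4, p1=2, p2=4, p3=7)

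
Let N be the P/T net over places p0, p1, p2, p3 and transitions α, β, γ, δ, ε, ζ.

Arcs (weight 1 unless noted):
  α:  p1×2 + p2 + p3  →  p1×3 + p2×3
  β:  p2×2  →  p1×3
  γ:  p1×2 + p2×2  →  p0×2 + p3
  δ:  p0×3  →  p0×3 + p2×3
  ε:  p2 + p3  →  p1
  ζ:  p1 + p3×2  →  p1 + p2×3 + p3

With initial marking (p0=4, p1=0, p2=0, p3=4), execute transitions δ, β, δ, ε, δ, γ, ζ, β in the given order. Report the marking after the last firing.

step 1: fire δ:  (p0=4, p1=0, p2=0, p3=4) → (p0=4, p1=0, p2=3, p3=4)
step 2: fire β:  (p0=4, p1=0, p2=3, p3=4) → (p0=4, p1=3, p2=1, p3=4)
step 3: fire δ:  (p0=4, p1=3, p2=1, p3=4) → (p0=4, p1=3, p2=4, p3=4)
step 4: fire ε:  (p0=4, p1=3, p2=4, p3=4) → (p0=4, p1=4, p2=3, p3=3)
step 5: fire δ:  (p0=4, p1=4, p2=3, p3=3) → (p0=4, p1=4, p2=6, p3=3)
step 6: fire γ:  (p0=4, p1=4, p2=6, p3=3) → (p0=6, p1=2, p2=4, p3=4)
step 7: fire ζ:  (p0=6, p1=2, p2=4, p3=4) → (p0=6, p1=2, p2=7, p3=3)
step 8: fire β:  (p0=6, p1=2, p2=7, p3=3) → (p0=6, p1=5, p2=5, p3=3)

(p0=6, p1=5, p2=5, p3=3)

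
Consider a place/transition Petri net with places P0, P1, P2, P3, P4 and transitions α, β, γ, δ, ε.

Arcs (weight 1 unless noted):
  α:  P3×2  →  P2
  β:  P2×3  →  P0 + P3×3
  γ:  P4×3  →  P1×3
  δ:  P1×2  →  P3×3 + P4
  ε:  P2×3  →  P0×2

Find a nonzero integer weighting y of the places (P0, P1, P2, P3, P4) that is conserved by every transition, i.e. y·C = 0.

Incidence matrix C (rows=places, cols=transitions):
        α    β    γ    δ    ε
   P0   0    1    0    0    2
   P1   0    0    3   -2    0
   P2   1   -3    0    0   -3
   P3  -2    3    0    3    0
   P4   0    0   -3    1    0

Candidate y = [3, 3, 2, 1, 3]; check y·C column-wise:
  col α: 3·0 + 3·0 + 2·1 + 1·-2 + 3·0 = 0
  col β: 3·1 + 3·0 + 2·-3 + 1·3 + 3·0 = 0
  col γ: 3·0 + 3·3 + 2·0 + 1·0 + 3·-3 = 0
  col δ: 3·0 + 3·-2 + 2·0 + 1·3 + 3·1 = 0
  col ε: 3·2 + 3·0 + 2·-3 + 1·0 + 3·0 = 0

y = (P0:3, P1:3, P2:2, P3:1, P4:3)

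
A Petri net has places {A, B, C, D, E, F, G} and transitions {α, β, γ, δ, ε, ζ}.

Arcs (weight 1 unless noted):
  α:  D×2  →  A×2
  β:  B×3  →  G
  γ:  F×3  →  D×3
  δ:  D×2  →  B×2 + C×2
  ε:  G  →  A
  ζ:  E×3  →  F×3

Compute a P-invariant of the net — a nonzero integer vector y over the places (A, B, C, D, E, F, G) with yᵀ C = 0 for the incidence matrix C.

Incidence matrix C (rows=places, cols=transitions):
        α    β    γ    δ    ε    ζ
    A   2    0    0    0    1    0
    B   0   -3    0    2    0    0
    C   0    0    0    2    0    0
    D  -2    0    3   -2    0    0
    E   0    0    0    0    0   -3
    F   0    0   -3    0    0    3
    G   0    1    0    0   -1    0

Candidate y = [3, 1, 2, 3, 3, 3, 3]; check y·C column-wise:
  col α: 3·2 + 1·0 + 2·0 + 3·-2 + 3·0 + 3·0 + 3·0 = 0
  col β: 3·0 + 1·-3 + 2·0 + 3·0 + 3·0 + 3·0 + 3·1 = 0
  col γ: 3·0 + 1·0 + 2·0 + 3·3 + 3·0 + 3·-3 + 3·0 = 0
  col δ: 3·0 + 1·2 + 2·2 + 3·-2 + 3·0 + 3·0 + 3·0 = 0
  col ε: 3·1 + 1·0 + 2·0 + 3·0 + 3·0 + 3·0 + 3·-1 = 0
  col ζ: 3·0 + 1·0 + 2·0 + 3·0 + 3·-3 + 3·3 + 3·0 = 0

y = (A:3, B:1, C:2, D:3, E:3, F:3, G:3)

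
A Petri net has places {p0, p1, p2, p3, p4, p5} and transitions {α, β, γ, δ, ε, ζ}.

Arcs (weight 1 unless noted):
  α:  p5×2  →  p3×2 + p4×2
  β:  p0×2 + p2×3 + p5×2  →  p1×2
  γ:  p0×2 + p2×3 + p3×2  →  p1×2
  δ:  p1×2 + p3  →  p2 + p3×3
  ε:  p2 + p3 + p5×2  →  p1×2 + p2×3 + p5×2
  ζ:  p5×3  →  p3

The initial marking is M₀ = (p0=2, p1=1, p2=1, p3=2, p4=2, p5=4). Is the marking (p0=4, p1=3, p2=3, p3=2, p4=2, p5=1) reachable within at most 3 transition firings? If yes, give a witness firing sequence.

NO — not reachable within 3 firings

depth 0: 1 marking
depth 1: 4 markings reached so far
depth 2: 10 markings reached so far
depth 3: 22 markings reached so far
target is not among the 22 markings reachable within 3 steps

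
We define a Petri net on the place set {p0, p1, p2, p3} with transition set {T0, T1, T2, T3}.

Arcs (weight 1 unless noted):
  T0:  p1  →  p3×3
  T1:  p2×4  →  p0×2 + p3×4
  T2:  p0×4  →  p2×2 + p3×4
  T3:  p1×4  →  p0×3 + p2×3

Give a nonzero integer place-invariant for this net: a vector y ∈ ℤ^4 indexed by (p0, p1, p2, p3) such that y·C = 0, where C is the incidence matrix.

Incidence matrix C (rows=places, cols=transitions):
       T0   T1   T2   T3
   p0   0    2   -4    3
   p1  -1    0    0   -4
   p2   0   -4    2    3
   p3   3    4    4    0

Candidate y = [2, 3, 2, 1]; check y·C column-wise:
  col T0: 2·0 + 3·-1 + 2·0 + 1·3 = 0
  col T1: 2·2 + 3·0 + 2·-4 + 1·4 = 0
  col T2: 2·-4 + 3·0 + 2·2 + 1·4 = 0
  col T3: 2·3 + 3·-4 + 2·3 + 1·0 = 0

y = (p0:2, p1:3, p2:2, p3:1)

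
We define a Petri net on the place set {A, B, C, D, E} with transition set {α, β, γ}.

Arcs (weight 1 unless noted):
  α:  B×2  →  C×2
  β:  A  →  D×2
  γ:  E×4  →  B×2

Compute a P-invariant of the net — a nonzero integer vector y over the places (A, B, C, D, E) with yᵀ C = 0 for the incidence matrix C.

y = (A:2, B:0, C:0, D:1, E:0)

Incidence matrix C (rows=places, cols=transitions):
        α    β    γ
    A   0   -1    0
    B  -2    0    2
    C   2    0    0
    D   0    2    0
    E   0    0   -4

Candidate y = [2, 0, 0, 1, 0]; check y·C column-wise:
  col α: 2·0 + 0·-2 + 0·2 + 1·0 = 0
  col β: 2·-1 + 1·2 = 0
  col γ: 2·0 + 0·2 + 1·0 + 0·-4 = 0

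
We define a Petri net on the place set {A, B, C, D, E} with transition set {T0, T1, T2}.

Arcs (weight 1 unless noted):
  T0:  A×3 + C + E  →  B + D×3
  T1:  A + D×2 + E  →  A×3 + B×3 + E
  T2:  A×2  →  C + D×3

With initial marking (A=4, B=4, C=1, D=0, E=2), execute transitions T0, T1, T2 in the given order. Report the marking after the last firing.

step 1: fire T0:  (A=4, B=4, C=1, D=0, E=2) → (A=1, B=5, C=0, D=3, E=1)
step 2: fire T1:  (A=1, B=5, C=0, D=3, E=1) → (A=3, B=8, C=0, D=1, E=1)
step 3: fire T2:  (A=3, B=8, C=0, D=1, E=1) → (A=1, B=8, C=1, D=4, E=1)

(A=1, B=8, C=1, D=4, E=1)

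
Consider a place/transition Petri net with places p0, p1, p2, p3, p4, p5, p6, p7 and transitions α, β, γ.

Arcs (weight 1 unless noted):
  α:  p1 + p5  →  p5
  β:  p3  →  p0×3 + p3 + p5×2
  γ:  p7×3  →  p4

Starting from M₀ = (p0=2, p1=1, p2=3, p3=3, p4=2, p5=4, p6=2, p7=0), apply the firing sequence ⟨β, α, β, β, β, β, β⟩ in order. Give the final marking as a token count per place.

step 1: fire β:  (p0=2, p1=1, p2=3, p3=3, p4=2, p5=4, p6=2, p7=0) → (p0=5, p1=1, p2=3, p3=3, p4=2, p5=6, p6=2, p7=0)
step 2: fire α:  (p0=5, p1=1, p2=3, p3=3, p4=2, p5=6, p6=2, p7=0) → (p0=5, p1=0, p2=3, p3=3, p4=2, p5=6, p6=2, p7=0)
step 3: fire β:  (p0=5, p1=0, p2=3, p3=3, p4=2, p5=6, p6=2, p7=0) → (p0=8, p1=0, p2=3, p3=3, p4=2, p5=8, p6=2, p7=0)
step 4: fire β:  (p0=8, p1=0, p2=3, p3=3, p4=2, p5=8, p6=2, p7=0) → (p0=11, p1=0, p2=3, p3=3, p4=2, p5=10, p6=2, p7=0)
step 5: fire β:  (p0=11, p1=0, p2=3, p3=3, p4=2, p5=10, p6=2, p7=0) → (p0=14, p1=0, p2=3, p3=3, p4=2, p5=12, p6=2, p7=0)
step 6: fire β:  (p0=14, p1=0, p2=3, p3=3, p4=2, p5=12, p6=2, p7=0) → (p0=17, p1=0, p2=3, p3=3, p4=2, p5=14, p6=2, p7=0)
step 7: fire β:  (p0=17, p1=0, p2=3, p3=3, p4=2, p5=14, p6=2, p7=0) → (p0=20, p1=0, p2=3, p3=3, p4=2, p5=16, p6=2, p7=0)

(p0=20, p1=0, p2=3, p3=3, p4=2, p5=16, p6=2, p7=0)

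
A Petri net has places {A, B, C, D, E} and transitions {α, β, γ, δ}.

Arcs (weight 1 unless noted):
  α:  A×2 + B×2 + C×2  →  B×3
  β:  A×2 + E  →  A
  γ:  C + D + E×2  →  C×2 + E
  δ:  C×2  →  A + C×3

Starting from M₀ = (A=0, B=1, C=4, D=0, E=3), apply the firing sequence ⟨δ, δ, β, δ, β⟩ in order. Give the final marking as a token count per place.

(A=1, B=1, C=7, D=0, E=1)

step 1: fire δ:  (A=0, B=1, C=4, D=0, E=3) → (A=1, B=1, C=5, D=0, E=3)
step 2: fire δ:  (A=1, B=1, C=5, D=0, E=3) → (A=2, B=1, C=6, D=0, E=3)
step 3: fire β:  (A=2, B=1, C=6, D=0, E=3) → (A=1, B=1, C=6, D=0, E=2)
step 4: fire δ:  (A=1, B=1, C=6, D=0, E=2) → (A=2, B=1, C=7, D=0, E=2)
step 5: fire β:  (A=2, B=1, C=7, D=0, E=2) → (A=1, B=1, C=7, D=0, E=1)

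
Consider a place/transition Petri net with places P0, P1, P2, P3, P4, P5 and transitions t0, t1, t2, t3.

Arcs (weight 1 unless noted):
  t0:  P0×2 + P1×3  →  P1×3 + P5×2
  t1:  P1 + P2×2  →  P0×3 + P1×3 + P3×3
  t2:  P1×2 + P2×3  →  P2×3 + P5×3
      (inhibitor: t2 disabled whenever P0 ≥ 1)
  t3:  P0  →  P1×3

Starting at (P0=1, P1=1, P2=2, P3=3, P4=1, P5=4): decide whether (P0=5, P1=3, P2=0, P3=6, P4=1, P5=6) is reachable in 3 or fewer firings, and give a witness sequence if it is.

NO — not reachable within 3 firings

depth 0: 1 marking
depth 1: 3 markings reached so far
depth 2: 5 markings reached so far
depth 3: 8 markings reached so far
target is not among the 8 markings reachable within 3 steps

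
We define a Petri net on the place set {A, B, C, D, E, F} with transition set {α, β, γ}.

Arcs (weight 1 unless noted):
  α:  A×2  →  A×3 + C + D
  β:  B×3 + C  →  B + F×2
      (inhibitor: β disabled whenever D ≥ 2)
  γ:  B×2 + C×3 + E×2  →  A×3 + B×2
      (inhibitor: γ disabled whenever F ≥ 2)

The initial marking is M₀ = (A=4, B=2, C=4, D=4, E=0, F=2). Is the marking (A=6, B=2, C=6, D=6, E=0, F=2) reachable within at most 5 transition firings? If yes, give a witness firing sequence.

step 1: fire α:  (A=4, B=2, C=4, D=4, E=0, F=2) → (A=5, B=2, C=5, D=5, E=0, F=2)
step 2: fire α:  (A=5, B=2, C=5, D=5, E=0, F=2) → (A=6, B=2, C=6, D=6, E=0, F=2)

YES — reachable via ⟨α, α⟩ (2 firings)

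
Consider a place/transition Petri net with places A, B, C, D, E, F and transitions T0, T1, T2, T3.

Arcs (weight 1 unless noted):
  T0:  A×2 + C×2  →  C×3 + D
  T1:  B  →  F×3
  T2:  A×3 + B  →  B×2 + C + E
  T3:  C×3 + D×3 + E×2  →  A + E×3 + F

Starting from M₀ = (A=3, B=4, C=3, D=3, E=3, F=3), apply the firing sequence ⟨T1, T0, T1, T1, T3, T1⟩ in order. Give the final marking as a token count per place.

step 1: fire T1:  (A=3, B=4, C=3, D=3, E=3, F=3) → (A=3, B=3, C=3, D=3, E=3, F=6)
step 2: fire T0:  (A=3, B=3, C=3, D=3, E=3, F=6) → (A=1, B=3, C=4, D=4, E=3, F=6)
step 3: fire T1:  (A=1, B=3, C=4, D=4, E=3, F=6) → (A=1, B=2, C=4, D=4, E=3, F=9)
step 4: fire T1:  (A=1, B=2, C=4, D=4, E=3, F=9) → (A=1, B=1, C=4, D=4, E=3, F=12)
step 5: fire T3:  (A=1, B=1, C=4, D=4, E=3, F=12) → (A=2, B=1, C=1, D=1, E=4, F=13)
step 6: fire T1:  (A=2, B=1, C=1, D=1, E=4, F=13) → (A=2, B=0, C=1, D=1, E=4, F=16)

(A=2, B=0, C=1, D=1, E=4, F=16)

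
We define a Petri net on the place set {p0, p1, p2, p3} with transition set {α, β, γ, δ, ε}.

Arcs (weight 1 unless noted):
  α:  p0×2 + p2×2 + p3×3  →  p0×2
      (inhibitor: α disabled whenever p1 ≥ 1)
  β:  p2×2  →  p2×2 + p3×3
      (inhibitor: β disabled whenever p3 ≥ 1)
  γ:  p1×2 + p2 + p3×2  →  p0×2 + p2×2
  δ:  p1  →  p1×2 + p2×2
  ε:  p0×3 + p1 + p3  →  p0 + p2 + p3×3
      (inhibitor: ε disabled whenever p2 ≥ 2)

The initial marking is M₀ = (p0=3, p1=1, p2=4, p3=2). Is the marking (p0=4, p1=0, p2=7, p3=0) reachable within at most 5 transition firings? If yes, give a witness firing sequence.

NO — not reachable within 5 firings

depth 0: 1 marking
depth 1: 2 markings reached so far
depth 2: 4 markings reached so far
depth 3: 7 markings reached so far
depth 4: 11 markings reached so far
depth 5: 15 markings reached so far
target is not among the 15 markings reachable within 5 steps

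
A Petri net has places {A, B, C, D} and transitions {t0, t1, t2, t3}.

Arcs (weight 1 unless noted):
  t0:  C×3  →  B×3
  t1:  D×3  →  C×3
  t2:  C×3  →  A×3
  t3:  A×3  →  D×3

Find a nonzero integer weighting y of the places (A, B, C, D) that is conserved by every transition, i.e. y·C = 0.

y = (A:1, B:1, C:1, D:1)

Incidence matrix C (rows=places, cols=transitions):
       t0   t1   t2   t3
    A   0    0    3   -3
    B   3    0    0    0
    C  -3    3   -3    0
    D   0   -3    0    3

Candidate y = [1, 1, 1, 1]; check y·C column-wise:
  col t0: 1·0 + 1·3 + 1·-3 + 1·0 = 0
  col t1: 1·0 + 1·0 + 1·3 + 1·-3 = 0
  col t2: 1·3 + 1·0 + 1·-3 + 1·0 = 0
  col t3: 1·-3 + 1·0 + 1·0 + 1·3 = 0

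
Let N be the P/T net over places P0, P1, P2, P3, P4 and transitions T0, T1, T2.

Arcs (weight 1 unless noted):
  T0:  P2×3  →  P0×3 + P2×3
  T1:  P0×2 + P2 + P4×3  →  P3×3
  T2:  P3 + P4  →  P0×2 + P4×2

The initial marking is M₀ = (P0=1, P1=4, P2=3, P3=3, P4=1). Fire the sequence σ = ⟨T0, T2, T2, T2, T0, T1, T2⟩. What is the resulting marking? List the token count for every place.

(P0=13, P1=4, P2=2, P3=2, P4=2)

step 1: fire T0:  (P0=1, P1=4, P2=3, P3=3, P4=1) → (P0=4, P1=4, P2=3, P3=3, P4=1)
step 2: fire T2:  (P0=4, P1=4, P2=3, P3=3, P4=1) → (P0=6, P1=4, P2=3, P3=2, P4=2)
step 3: fire T2:  (P0=6, P1=4, P2=3, P3=2, P4=2) → (P0=8, P1=4, P2=3, P3=1, P4=3)
step 4: fire T2:  (P0=8, P1=4, P2=3, P3=1, P4=3) → (P0=10, P1=4, P2=3, P3=0, P4=4)
step 5: fire T0:  (P0=10, P1=4, P2=3, P3=0, P4=4) → (P0=13, P1=4, P2=3, P3=0, P4=4)
step 6: fire T1:  (P0=13, P1=4, P2=3, P3=0, P4=4) → (P0=11, P1=4, P2=2, P3=3, P4=1)
step 7: fire T2:  (P0=11, P1=4, P2=2, P3=3, P4=1) → (P0=13, P1=4, P2=2, P3=2, P4=2)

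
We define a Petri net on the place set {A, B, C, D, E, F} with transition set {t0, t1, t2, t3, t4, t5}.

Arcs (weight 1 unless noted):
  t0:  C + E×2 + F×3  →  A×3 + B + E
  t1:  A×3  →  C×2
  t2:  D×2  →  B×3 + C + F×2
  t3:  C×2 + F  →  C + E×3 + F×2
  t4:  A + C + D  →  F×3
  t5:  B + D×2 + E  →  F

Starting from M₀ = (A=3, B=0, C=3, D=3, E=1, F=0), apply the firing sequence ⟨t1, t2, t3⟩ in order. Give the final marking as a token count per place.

step 1: fire t1:  (A=3, B=0, C=3, D=3, E=1, F=0) → (A=0, B=0, C=5, D=3, E=1, F=0)
step 2: fire t2:  (A=0, B=0, C=5, D=3, E=1, F=0) → (A=0, B=3, C=6, D=1, E=1, F=2)
step 3: fire t3:  (A=0, B=3, C=6, D=1, E=1, F=2) → (A=0, B=3, C=5, D=1, E=4, F=3)

(A=0, B=3, C=5, D=1, E=4, F=3)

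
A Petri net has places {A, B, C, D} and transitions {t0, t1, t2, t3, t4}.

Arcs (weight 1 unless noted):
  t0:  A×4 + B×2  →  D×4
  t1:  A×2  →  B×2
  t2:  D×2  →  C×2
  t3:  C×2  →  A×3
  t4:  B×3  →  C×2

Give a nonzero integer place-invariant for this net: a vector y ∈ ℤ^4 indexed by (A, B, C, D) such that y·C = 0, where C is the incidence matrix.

y = (A:2, B:2, C:3, D:3)

Incidence matrix C (rows=places, cols=transitions):
       t0   t1   t2   t3   t4
    A  -4   -2    0    3    0
    B  -2    2    0    0   -3
    C   0    0    2   -2    2
    D   4    0   -2    0    0

Candidate y = [2, 2, 3, 3]; check y·C column-wise:
  col t0: 2·-4 + 2·-2 + 3·0 + 3·4 = 0
  col t1: 2·-2 + 2·2 + 3·0 + 3·0 = 0
  col t2: 2·0 + 2·0 + 3·2 + 3·-2 = 0
  col t3: 2·3 + 2·0 + 3·-2 + 3·0 = 0
  col t4: 2·0 + 2·-3 + 3·2 + 3·0 = 0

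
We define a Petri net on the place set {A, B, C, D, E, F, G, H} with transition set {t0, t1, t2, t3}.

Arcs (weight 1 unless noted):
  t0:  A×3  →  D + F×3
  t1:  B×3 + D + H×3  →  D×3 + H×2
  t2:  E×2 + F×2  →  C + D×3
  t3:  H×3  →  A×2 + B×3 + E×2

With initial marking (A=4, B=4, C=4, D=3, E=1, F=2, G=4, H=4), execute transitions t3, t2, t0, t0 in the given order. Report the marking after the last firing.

step 1: fire t3:  (A=4, B=4, C=4, D=3, E=1, F=2, G=4, H=4) → (A=6, B=7, C=4, D=3, E=3, F=2, G=4, H=1)
step 2: fire t2:  (A=6, B=7, C=4, D=3, E=3, F=2, G=4, H=1) → (A=6, B=7, C=5, D=6, E=1, F=0, G=4, H=1)
step 3: fire t0:  (A=6, B=7, C=5, D=6, E=1, F=0, G=4, H=1) → (A=3, B=7, C=5, D=7, E=1, F=3, G=4, H=1)
step 4: fire t0:  (A=3, B=7, C=5, D=7, E=1, F=3, G=4, H=1) → (A=0, B=7, C=5, D=8, E=1, F=6, G=4, H=1)

(A=0, B=7, C=5, D=8, E=1, F=6, G=4, H=1)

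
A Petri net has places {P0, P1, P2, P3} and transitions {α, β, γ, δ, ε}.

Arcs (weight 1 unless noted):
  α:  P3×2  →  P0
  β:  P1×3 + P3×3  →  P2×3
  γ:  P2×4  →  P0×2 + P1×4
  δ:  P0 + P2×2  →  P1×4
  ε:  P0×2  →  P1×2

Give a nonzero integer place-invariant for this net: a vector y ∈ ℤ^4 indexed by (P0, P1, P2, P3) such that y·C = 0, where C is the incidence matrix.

y = (P0:2, P1:2, P2:3, P3:1)

Incidence matrix C (rows=places, cols=transitions):
        α    β    γ    δ    ε
   P0   1    0    2   -1   -2
   P1   0   -3    4    4    2
   P2   0    3   -4   -2    0
   P3  -2   -3    0    0    0

Candidate y = [2, 2, 3, 1]; check y·C column-wise:
  col α: 2·1 + 2·0 + 3·0 + 1·-2 = 0
  col β: 2·0 + 2·-3 + 3·3 + 1·-3 = 0
  col γ: 2·2 + 2·4 + 3·-4 + 1·0 = 0
  col δ: 2·-1 + 2·4 + 3·-2 + 1·0 = 0
  col ε: 2·-2 + 2·2 + 3·0 + 1·0 = 0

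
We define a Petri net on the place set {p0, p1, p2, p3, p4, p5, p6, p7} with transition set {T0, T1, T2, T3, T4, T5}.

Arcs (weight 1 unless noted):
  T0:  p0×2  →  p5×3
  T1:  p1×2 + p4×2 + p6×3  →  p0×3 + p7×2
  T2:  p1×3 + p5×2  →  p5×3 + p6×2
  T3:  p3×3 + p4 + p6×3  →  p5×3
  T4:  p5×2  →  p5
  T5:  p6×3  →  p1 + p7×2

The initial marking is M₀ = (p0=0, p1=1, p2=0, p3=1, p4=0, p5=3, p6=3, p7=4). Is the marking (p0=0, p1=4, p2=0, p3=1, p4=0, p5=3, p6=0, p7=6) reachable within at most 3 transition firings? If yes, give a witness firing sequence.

NO — not reachable within 3 firings

depth 0: 1 marking
depth 1: 3 markings reached so far
depth 2: 5 markings reached so far
depth 3: 6 markings reached so far
target is not among the 6 markings reachable within 3 steps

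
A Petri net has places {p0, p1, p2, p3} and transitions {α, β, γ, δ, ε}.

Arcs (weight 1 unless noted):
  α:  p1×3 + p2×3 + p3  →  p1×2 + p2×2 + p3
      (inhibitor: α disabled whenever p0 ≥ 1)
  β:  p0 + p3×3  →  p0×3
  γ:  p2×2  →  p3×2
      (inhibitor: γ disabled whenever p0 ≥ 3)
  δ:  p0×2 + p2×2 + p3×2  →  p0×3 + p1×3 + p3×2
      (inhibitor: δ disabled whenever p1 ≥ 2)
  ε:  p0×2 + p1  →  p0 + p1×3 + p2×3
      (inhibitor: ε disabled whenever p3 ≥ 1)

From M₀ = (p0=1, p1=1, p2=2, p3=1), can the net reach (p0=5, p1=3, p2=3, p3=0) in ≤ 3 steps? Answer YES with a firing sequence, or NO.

depth 0: 1 marking
depth 1: 2 markings reached so far
depth 2: 3 markings reached so far
depth 3: 4 markings reached so far
target is not among the 4 markings reachable within 3 steps

NO — not reachable within 3 firings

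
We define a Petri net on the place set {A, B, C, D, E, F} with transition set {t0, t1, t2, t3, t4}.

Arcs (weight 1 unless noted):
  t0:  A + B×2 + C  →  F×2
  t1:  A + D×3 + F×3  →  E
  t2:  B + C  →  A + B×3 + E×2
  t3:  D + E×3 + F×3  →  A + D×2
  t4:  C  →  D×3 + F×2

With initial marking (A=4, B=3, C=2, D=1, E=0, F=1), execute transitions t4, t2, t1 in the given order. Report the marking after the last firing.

(A=4, B=5, C=0, D=1, E=3, F=0)

step 1: fire t4:  (A=4, B=3, C=2, D=1, E=0, F=1) → (A=4, B=3, C=1, D=4, E=0, F=3)
step 2: fire t2:  (A=4, B=3, C=1, D=4, E=0, F=3) → (A=5, B=5, C=0, D=4, E=2, F=3)
step 3: fire t1:  (A=5, B=5, C=0, D=4, E=2, F=3) → (A=4, B=5, C=0, D=1, E=3, F=0)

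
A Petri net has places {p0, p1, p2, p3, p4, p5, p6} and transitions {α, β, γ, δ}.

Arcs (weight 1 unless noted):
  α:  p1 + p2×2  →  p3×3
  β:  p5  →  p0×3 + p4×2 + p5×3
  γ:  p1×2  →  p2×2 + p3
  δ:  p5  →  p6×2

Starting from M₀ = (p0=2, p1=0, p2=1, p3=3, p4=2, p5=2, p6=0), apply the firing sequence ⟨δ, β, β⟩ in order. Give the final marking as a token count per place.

step 1: fire δ:  (p0=2, p1=0, p2=1, p3=3, p4=2, p5=2, p6=0) → (p0=2, p1=0, p2=1, p3=3, p4=2, p5=1, p6=2)
step 2: fire β:  (p0=2, p1=0, p2=1, p3=3, p4=2, p5=1, p6=2) → (p0=5, p1=0, p2=1, p3=3, p4=4, p5=3, p6=2)
step 3: fire β:  (p0=5, p1=0, p2=1, p3=3, p4=4, p5=3, p6=2) → (p0=8, p1=0, p2=1, p3=3, p4=6, p5=5, p6=2)

(p0=8, p1=0, p2=1, p3=3, p4=6, p5=5, p6=2)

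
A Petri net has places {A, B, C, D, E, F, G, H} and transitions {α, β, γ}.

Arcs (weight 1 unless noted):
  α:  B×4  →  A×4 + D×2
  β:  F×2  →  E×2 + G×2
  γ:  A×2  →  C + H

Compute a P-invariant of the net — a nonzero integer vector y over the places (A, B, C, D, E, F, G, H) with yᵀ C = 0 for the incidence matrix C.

Incidence matrix C (rows=places, cols=transitions):
        α    β    γ
    A   4    0   -2
    B  -4    0    0
    C   0    0    1
    D   2    0    0
    E   0    2    0
    F   0   -2    0
    G   0    2    0
    H   0    0    1

Candidate y = [1, 1, 2, 0, 0, 0, 0, 0]; check y·C column-wise:
  col α: 1·4 + 1·-4 + 2·0 + 0·2 = 0
  col β: 1·0 + 1·0 + 2·0 + 0·2 + 0·-2 + 0·2 = 0
  col γ: 1·-2 + 1·0 + 2·1 + 0·1 = 0

y = (A:1, B:1, C:2, D:0, E:0, F:0, G:0, H:0)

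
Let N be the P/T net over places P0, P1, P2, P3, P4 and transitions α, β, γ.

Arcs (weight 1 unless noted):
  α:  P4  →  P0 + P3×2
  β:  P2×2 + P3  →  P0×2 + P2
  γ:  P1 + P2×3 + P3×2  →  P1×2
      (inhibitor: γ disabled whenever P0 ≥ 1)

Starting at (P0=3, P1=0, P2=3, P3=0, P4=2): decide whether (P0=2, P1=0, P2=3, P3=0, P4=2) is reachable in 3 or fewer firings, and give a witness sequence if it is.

NO — not reachable within 3 firings

depth 0: 1 marking
depth 1: 2 markings reached so far
depth 2: 4 markings reached so far
depth 3: 6 markings reached so far
target is not among the 6 markings reachable within 3 steps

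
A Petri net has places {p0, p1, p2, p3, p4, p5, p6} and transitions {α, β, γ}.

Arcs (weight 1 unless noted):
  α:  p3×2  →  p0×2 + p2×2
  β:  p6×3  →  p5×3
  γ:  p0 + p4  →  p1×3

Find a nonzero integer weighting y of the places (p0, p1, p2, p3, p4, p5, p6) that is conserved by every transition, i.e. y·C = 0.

Incidence matrix C (rows=places, cols=transitions):
        α    β    γ
   p0   2    0   -1
   p1   0    0    3
   p2   2    0    0
   p3  -2    0    0
   p4   0    0   -1
   p5   0    3    0
   p6   0   -3    0

Candidate y = [3, 1, -3, 0, 0, 0, 0]; check y·C column-wise:
  col α: 3·2 + 1·0 + -3·2 + 0·-2 = 0
  col β: 3·0 + 1·0 + -3·0 + 0·3 + 0·-3 = 0
  col γ: 3·-1 + 1·3 + -3·0 + 0·-1 = 0

y = (p0:3, p1:1, p2:-3, p3:0, p4:0, p5:0, p6:0)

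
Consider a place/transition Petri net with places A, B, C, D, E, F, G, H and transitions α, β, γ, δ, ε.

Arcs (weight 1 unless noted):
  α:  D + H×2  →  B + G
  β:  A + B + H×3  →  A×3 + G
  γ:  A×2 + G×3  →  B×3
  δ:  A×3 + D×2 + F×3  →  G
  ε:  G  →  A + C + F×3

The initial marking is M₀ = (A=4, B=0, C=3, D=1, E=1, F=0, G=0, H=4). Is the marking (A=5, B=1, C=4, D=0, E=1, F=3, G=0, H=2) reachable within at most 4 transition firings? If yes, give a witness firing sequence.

step 1: fire α:  (A=4, B=0, C=3, D=1, E=1, F=0, G=0, H=4) → (A=4, B=1, C=3, D=0, E=1, F=0, G=1, H=2)
step 2: fire ε:  (A=4, B=1, C=3, D=0, E=1, F=0, G=1, H=2) → (A=5, B=1, C=4, D=0, E=1, F=3, G=0, H=2)

YES — reachable via ⟨α, ε⟩ (2 firings)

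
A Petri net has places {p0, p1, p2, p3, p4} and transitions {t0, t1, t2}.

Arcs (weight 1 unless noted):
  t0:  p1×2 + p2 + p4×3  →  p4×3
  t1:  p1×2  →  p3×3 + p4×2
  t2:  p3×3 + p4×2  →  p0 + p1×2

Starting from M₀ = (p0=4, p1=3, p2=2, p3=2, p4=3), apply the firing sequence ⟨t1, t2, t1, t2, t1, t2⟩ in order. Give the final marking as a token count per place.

(p0=7, p1=3, p2=2, p3=2, p4=3)

step 1: fire t1:  (p0=4, p1=3, p2=2, p3=2, p4=3) → (p0=4, p1=1, p2=2, p3=5, p4=5)
step 2: fire t2:  (p0=4, p1=1, p2=2, p3=5, p4=5) → (p0=5, p1=3, p2=2, p3=2, p4=3)
step 3: fire t1:  (p0=5, p1=3, p2=2, p3=2, p4=3) → (p0=5, p1=1, p2=2, p3=5, p4=5)
step 4: fire t2:  (p0=5, p1=1, p2=2, p3=5, p4=5) → (p0=6, p1=3, p2=2, p3=2, p4=3)
step 5: fire t1:  (p0=6, p1=3, p2=2, p3=2, p4=3) → (p0=6, p1=1, p2=2, p3=5, p4=5)
step 6: fire t2:  (p0=6, p1=1, p2=2, p3=5, p4=5) → (p0=7, p1=3, p2=2, p3=2, p4=3)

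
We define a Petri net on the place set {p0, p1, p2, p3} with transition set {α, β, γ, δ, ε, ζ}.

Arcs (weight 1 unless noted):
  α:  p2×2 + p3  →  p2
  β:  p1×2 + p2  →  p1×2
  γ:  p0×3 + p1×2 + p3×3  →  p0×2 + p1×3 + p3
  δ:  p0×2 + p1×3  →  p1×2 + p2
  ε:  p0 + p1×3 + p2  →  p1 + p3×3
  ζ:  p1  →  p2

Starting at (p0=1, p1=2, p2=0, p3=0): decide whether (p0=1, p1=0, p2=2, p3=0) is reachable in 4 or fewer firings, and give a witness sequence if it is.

YES — reachable via ⟨ζ, ζ⟩ (2 firings)

step 1: fire ζ:  (p0=1, p1=2, p2=0, p3=0) → (p0=1, p1=1, p2=1, p3=0)
step 2: fire ζ:  (p0=1, p1=1, p2=1, p3=0) → (p0=1, p1=0, p2=2, p3=0)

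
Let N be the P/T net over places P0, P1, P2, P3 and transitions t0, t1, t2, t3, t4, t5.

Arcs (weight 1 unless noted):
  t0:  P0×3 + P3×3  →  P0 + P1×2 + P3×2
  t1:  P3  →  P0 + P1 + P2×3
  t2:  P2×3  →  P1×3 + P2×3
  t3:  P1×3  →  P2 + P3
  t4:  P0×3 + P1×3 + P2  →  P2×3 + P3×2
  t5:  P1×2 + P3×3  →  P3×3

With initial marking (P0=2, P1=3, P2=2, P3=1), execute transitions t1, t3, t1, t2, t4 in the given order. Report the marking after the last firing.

(P0=1, P1=2, P2=11, P3=2)

step 1: fire t1:  (P0=2, P1=3, P2=2, P3=1) → (P0=3, P1=4, P2=5, P3=0)
step 2: fire t3:  (P0=3, P1=4, P2=5, P3=0) → (P0=3, P1=1, P2=6, P3=1)
step 3: fire t1:  (P0=3, P1=1, P2=6, P3=1) → (P0=4, P1=2, P2=9, P3=0)
step 4: fire t2:  (P0=4, P1=2, P2=9, P3=0) → (P0=4, P1=5, P2=9, P3=0)
step 5: fire t4:  (P0=4, P1=5, P2=9, P3=0) → (P0=1, P1=2, P2=11, P3=2)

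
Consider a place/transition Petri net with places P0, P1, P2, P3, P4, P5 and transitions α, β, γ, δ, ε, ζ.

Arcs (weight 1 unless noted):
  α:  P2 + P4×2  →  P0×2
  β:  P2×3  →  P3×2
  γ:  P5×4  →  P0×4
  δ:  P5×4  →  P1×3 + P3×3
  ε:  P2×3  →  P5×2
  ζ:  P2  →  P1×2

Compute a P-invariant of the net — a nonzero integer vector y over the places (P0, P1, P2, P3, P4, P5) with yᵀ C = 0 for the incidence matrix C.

y = (P0:3, P1:1, P2:2, P3:3, P4:2, P5:3)

Incidence matrix C (rows=places, cols=transitions):
        α    β    γ    δ    ε    ζ
   P0   2    0    4    0    0    0
   P1   0    0    0    3    0    2
   P2  -1   -3    0    0   -3   -1
   P3   0    2    0    3    0    0
   P4  -2    0    0    0    0    0
   P5   0    0   -4   -4    2    0

Candidate y = [3, 1, 2, 3, 2, 3]; check y·C column-wise:
  col α: 3·2 + 1·0 + 2·-1 + 3·0 + 2·-2 + 3·0 = 0
  col β: 3·0 + 1·0 + 2·-3 + 3·2 + 2·0 + 3·0 = 0
  col γ: 3·4 + 1·0 + 2·0 + 3·0 + 2·0 + 3·-4 = 0
  col δ: 3·0 + 1·3 + 2·0 + 3·3 + 2·0 + 3·-4 = 0
  col ε: 3·0 + 1·0 + 2·-3 + 3·0 + 2·0 + 3·2 = 0
  col ζ: 3·0 + 1·2 + 2·-1 + 3·0 + 2·0 + 3·0 = 0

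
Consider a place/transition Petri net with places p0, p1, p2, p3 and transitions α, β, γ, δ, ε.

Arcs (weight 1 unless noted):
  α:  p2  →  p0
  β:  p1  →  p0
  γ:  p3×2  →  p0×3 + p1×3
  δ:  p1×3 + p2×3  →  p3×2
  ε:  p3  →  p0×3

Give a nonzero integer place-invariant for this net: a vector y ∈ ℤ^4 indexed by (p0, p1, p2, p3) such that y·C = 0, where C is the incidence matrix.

y = (p0:1, p1:1, p2:1, p3:3)

Incidence matrix C (rows=places, cols=transitions):
        α    β    γ    δ    ε
   p0   1    1    3    0    3
   p1   0   -1    3   -3    0
   p2  -1    0    0   -3    0
   p3   0    0   -2    2   -1

Candidate y = [1, 1, 1, 3]; check y·C column-wise:
  col α: 1·1 + 1·0 + 1·-1 + 3·0 = 0
  col β: 1·1 + 1·-1 + 1·0 + 3·0 = 0
  col γ: 1·3 + 1·3 + 1·0 + 3·-2 = 0
  col δ: 1·0 + 1·-3 + 1·-3 + 3·2 = 0
  col ε: 1·3 + 1·0 + 1·0 + 3·-1 = 0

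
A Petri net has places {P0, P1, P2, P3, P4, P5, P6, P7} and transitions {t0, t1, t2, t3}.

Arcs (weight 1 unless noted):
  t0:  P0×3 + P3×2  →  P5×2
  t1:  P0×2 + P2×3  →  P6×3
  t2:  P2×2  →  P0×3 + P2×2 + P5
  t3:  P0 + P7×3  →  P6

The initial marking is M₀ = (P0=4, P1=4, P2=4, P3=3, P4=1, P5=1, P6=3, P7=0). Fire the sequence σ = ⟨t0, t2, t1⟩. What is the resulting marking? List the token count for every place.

step 1: fire t0:  (P0=4, P1=4, P2=4, P3=3, P4=1, P5=1, P6=3, P7=0) → (P0=1, P1=4, P2=4, P3=1, P4=1, P5=3, P6=3, P7=0)
step 2: fire t2:  (P0=1, P1=4, P2=4, P3=1, P4=1, P5=3, P6=3, P7=0) → (P0=4, P1=4, P2=4, P3=1, P4=1, P5=4, P6=3, P7=0)
step 3: fire t1:  (P0=4, P1=4, P2=4, P3=1, P4=1, P5=4, P6=3, P7=0) → (P0=2, P1=4, P2=1, P3=1, P4=1, P5=4, P6=6, P7=0)

(P0=2, P1=4, P2=1, P3=1, P4=1, P5=4, P6=6, P7=0)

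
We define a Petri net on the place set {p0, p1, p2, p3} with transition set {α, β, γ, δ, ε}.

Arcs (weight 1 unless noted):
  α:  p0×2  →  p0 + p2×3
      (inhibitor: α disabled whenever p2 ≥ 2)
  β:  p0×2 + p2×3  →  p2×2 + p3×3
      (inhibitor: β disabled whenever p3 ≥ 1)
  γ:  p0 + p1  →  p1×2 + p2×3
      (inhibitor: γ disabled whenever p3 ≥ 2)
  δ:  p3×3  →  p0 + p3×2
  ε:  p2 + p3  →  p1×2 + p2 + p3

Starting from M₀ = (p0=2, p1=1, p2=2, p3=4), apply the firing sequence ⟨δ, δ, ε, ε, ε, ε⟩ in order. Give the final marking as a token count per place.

step 1: fire δ:  (p0=2, p1=1, p2=2, p3=4) → (p0=3, p1=1, p2=2, p3=3)
step 2: fire δ:  (p0=3, p1=1, p2=2, p3=3) → (p0=4, p1=1, p2=2, p3=2)
step 3: fire ε:  (p0=4, p1=1, p2=2, p3=2) → (p0=4, p1=3, p2=2, p3=2)
step 4: fire ε:  (p0=4, p1=3, p2=2, p3=2) → (p0=4, p1=5, p2=2, p3=2)
step 5: fire ε:  (p0=4, p1=5, p2=2, p3=2) → (p0=4, p1=7, p2=2, p3=2)
step 6: fire ε:  (p0=4, p1=7, p2=2, p3=2) → (p0=4, p1=9, p2=2, p3=2)

(p0=4, p1=9, p2=2, p3=2)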